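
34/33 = 34/33 = 1.03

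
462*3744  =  1729728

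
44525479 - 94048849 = - 49523370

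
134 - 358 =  - 224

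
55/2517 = 55/2517 = 0.02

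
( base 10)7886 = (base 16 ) 1ECE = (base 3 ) 101211002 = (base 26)BH8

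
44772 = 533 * 84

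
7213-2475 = 4738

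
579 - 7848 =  - 7269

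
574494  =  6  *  95749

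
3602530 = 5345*674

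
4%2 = 0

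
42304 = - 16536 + 58840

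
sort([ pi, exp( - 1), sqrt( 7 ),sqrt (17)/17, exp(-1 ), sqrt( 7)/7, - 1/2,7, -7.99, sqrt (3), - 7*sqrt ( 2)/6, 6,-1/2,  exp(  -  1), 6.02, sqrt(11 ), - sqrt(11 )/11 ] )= [- 7.99, - 7*sqrt(2)/6, - 1/2, - 1/2, - sqrt( 11)/11,sqrt(17 )/17, exp( - 1), exp(-1 ), exp( - 1), sqrt(7 )/7,sqrt( 3 ),sqrt( 7), pi, sqrt( 11),  6, 6.02, 7] 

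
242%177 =65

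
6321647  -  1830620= 4491027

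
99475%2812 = 1055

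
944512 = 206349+738163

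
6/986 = 3/493 =0.01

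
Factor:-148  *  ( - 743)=109964 = 2^2*37^1*743^1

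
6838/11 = 6838/11  =  621.64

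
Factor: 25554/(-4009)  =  -2^1*3^1*19^( - 1) *211^(  -  1 )*4259^1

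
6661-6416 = 245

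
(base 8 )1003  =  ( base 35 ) EP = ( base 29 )hm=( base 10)515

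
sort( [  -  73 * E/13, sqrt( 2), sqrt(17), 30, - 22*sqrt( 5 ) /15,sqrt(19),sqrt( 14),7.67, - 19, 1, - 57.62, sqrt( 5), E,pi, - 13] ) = [ - 57.62, - 19, - 73*E/13,-13,-22 * sqrt( 5) /15, 1,sqrt(2),sqrt(5),E, pi,sqrt(14 ),  sqrt( 17 ),sqrt( 19 ),7.67, 30]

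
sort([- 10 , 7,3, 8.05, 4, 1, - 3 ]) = [-10,-3,  1,3,  4, 7 , 8.05] 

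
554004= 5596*99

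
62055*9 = 558495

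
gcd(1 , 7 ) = 1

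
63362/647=97 + 603/647 = 97.93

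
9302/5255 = 9302/5255 = 1.77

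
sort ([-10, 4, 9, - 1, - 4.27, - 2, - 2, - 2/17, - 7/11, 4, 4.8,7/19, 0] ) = [ - 10,- 4.27, - 2, - 2,-1, - 7/11,-2/17 , 0, 7/19, 4, 4,4.8,9]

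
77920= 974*80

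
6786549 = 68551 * 99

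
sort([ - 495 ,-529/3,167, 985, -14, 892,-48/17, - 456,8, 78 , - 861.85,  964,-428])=[-861.85, - 495,-456, - 428,-529/3,-14,-48/17,  8,78, 167, 892, 964, 985 ] 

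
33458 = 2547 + 30911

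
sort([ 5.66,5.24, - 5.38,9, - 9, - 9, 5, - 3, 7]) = [ - 9,  -  9,  -  5.38, - 3 , 5,5.24, 5.66,7,9 ] 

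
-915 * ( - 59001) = 53985915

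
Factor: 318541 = 59^1*5399^1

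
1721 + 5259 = 6980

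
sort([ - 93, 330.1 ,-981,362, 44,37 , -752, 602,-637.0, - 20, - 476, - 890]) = [ - 981,-890,-752, - 637.0,  -  476, - 93 ,-20,37, 44, 330.1, 362,602]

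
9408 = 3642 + 5766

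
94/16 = 47/8  =  5.88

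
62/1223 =62/1223 = 0.05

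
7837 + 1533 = 9370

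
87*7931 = 689997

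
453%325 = 128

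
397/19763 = 397/19763 = 0.02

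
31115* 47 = 1462405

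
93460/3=93460/3 = 31153.33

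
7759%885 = 679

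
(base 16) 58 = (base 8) 130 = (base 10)88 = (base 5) 323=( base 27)37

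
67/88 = 67/88 = 0.76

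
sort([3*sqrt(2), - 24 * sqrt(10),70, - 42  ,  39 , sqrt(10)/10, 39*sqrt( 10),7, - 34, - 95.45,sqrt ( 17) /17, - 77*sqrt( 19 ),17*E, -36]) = [- 77 * sqrt( 19), - 95.45, - 24*sqrt( 10), - 42, - 36,-34,sqrt( 17) /17, sqrt(10)/10, 3 * sqrt ( 2),7 , 39 , 17*E,70,39*sqrt( 10)]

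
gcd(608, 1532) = 4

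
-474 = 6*(-79 )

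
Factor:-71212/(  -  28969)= 2^2*19^1*59^(  -  1 )*491^ (-1)*937^1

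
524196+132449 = 656645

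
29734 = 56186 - 26452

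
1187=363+824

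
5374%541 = 505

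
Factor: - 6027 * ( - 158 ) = 952266 = 2^1*3^1*7^2*41^1*79^1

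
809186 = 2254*359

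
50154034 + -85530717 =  - 35376683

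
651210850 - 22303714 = 628907136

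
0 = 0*6833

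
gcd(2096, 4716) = 524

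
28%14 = 0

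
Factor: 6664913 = 137^1*48649^1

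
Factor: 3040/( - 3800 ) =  - 2^2*5^( - 1 )   =  - 4/5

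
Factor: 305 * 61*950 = 17674750  =  2^1*5^3*19^1* 61^2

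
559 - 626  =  -67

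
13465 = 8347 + 5118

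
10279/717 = 14+241/717 = 14.34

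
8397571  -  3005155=5392416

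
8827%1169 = 644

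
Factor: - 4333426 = -2^1*67^1*73^1 * 443^1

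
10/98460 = 1/9846 = 0.00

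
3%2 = 1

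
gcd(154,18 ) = 2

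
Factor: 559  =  13^1 * 43^1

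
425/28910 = 85/5782 = 0.01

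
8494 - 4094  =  4400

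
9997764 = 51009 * 196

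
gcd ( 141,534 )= 3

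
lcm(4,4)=4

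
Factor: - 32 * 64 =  - 2048 = - 2^11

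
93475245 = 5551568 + 87923677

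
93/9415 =93/9415 = 0.01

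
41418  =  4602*9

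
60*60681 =3640860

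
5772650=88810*65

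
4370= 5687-1317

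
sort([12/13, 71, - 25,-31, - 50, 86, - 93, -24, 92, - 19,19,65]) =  [ - 93, - 50,-31, - 25,- 24, - 19, 12/13, 19,65, 71,  86 , 92]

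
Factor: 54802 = 2^1 * 11^1*47^1*53^1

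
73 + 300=373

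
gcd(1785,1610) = 35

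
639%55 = 34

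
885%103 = 61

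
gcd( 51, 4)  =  1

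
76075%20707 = 13954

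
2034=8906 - 6872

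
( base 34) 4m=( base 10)158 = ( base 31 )53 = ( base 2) 10011110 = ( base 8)236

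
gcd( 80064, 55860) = 12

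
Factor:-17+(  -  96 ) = - 113= - 113^1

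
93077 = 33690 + 59387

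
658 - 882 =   -  224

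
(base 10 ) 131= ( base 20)6B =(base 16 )83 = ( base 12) ab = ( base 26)51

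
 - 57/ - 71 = 57/71 = 0.80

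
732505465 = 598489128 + 134016337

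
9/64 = 9/64=0.14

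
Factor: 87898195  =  5^1*7^1*11^1*228307^1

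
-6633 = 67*( - 99)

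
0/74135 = 0 = 0.00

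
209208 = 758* 276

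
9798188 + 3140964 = 12939152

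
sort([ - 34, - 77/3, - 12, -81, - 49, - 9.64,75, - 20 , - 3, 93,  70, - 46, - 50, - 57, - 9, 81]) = [ - 81, - 57, - 50,-49, - 46, - 34, - 77/3, -20, - 12, - 9.64, - 9, -3,70,75,81,93]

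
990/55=18 = 18.00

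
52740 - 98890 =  - 46150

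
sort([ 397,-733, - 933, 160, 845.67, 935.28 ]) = [ - 933, - 733, 160, 397,845.67,  935.28 ] 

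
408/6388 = 102/1597 = 0.06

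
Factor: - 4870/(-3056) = 2435/1528 = 2^(-3)*5^1*191^( - 1)*487^1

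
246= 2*123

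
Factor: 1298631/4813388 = 2^( - 2)*3^1*19^1 * 61^(-1)*19727^( - 1 )*22783^1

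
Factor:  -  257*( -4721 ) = 257^1 * 4721^1 = 1213297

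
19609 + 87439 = 107048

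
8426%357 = 215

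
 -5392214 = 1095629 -6487843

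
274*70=19180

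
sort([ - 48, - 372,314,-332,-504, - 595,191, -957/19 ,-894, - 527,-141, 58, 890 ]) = [ - 894,- 595,-527 , - 504, - 372, - 332, - 141, - 957/19 , - 48, 58, 191,  314 , 890]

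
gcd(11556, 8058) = 6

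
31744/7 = 4534+ 6/7  =  4534.86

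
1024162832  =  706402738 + 317760094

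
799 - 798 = 1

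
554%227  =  100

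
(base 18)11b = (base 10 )353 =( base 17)13D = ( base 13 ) 212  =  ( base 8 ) 541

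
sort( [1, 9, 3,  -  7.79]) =[  -  7.79, 1, 3, 9 ] 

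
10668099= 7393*1443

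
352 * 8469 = 2981088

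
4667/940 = 4 + 907/940 = 4.96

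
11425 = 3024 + 8401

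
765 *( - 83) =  - 63495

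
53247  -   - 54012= 107259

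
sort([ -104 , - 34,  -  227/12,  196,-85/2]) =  [ - 104 , - 85/2,-34, - 227/12 , 196]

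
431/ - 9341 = -431/9341= - 0.05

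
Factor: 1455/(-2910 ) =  - 1/2  =  - 2^( - 1) 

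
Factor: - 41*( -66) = 2^1*3^1*11^1*41^1=2706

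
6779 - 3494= 3285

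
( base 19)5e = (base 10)109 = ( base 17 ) 67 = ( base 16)6D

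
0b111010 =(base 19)31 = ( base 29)20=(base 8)72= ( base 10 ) 58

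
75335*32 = 2410720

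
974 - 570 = 404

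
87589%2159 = 1229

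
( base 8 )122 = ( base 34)2E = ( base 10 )82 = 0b1010010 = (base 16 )52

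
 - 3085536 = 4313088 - 7398624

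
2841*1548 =4397868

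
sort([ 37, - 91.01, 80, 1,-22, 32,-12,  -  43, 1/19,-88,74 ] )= [ - 91.01, -88,- 43,-22, - 12,1/19,1,32,37, 74,80 ] 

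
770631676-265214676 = 505417000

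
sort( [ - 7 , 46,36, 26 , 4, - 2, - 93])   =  [ - 93, - 7  , - 2,4, 26,36 , 46 ] 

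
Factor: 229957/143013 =931/579 = 3^(  -  1)*7^2*19^1*193^(- 1)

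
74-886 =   -  812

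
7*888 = 6216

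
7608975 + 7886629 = 15495604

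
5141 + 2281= 7422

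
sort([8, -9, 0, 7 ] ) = [ - 9,0,7, 8]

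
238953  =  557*429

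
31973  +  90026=121999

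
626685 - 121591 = 505094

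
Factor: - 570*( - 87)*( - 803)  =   - 39820770 = -  2^1*3^2*5^1*11^1*19^1 * 29^1*73^1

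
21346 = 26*821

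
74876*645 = 48295020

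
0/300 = 0 = 0.00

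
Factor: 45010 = 2^1*5^1 * 7^1*643^1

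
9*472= 4248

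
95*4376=415720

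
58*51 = 2958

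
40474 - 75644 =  - 35170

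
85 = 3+82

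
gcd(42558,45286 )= 2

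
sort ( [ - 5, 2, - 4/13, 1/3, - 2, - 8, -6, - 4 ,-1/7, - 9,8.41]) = [-9 , - 8, - 6, - 5, - 4, - 2, - 4/13 ,- 1/7, 1/3, 2,8.41]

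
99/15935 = 99/15935 = 0.01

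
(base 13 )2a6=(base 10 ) 474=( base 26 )I6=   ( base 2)111011010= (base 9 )576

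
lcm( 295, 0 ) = 0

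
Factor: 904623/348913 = 3^1*331^1*383^( - 1 ) = 993/383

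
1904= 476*4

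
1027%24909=1027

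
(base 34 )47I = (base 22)A1I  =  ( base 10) 4880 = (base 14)1AC8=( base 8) 11420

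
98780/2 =49390=49390.00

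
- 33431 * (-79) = 2641049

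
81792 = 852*96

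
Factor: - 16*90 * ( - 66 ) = 95040 =2^6 * 3^3*5^1 * 11^1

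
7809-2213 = 5596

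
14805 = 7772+7033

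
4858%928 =218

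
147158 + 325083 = 472241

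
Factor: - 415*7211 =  - 5^1 * 83^1 * 7211^1 = - 2992565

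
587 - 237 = 350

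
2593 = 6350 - 3757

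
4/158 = 2/79 = 0.03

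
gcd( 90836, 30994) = 2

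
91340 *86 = 7855240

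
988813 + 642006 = 1630819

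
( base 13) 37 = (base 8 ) 56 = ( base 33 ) 1d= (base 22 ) 22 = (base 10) 46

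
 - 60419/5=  - 12084 + 1/5 = - 12083.80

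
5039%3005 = 2034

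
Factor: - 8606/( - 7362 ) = 4303/3681= 3^( - 2 )*13^1 * 331^1*409^( - 1) 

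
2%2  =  0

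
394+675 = 1069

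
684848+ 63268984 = 63953832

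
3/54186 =1/18062 = 0.00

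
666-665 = 1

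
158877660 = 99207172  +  59670488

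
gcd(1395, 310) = 155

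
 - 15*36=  - 540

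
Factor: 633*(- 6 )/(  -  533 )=2^1*3^2*13^ ( - 1)*41^( - 1 )*211^1 = 3798/533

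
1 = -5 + 6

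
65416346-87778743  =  -22362397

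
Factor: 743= 743^1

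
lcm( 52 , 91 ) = 364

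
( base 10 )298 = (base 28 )AI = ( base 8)452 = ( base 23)CM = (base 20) EI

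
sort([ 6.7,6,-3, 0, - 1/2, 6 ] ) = [- 3 , - 1/2, 0,6, 6,6.7] 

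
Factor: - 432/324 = -2^2*3^(  -  1 ) = - 4/3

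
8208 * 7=57456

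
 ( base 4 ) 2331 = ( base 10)189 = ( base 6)513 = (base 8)275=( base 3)21000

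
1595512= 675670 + 919842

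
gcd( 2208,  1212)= 12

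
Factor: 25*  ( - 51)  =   - 1275= - 3^1*5^2  *17^1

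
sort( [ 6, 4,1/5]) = [1/5,4, 6]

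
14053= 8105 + 5948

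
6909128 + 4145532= 11054660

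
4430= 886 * 5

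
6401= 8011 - 1610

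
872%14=4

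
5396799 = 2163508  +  3233291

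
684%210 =54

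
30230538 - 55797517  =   - 25566979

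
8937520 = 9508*940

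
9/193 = 9/193 = 0.05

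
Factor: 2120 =2^3 * 5^1*53^1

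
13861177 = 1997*6941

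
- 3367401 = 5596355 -8963756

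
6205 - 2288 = 3917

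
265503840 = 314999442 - 49495602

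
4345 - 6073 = - 1728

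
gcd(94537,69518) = 1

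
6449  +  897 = 7346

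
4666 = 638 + 4028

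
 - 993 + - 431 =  - 1424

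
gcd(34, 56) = 2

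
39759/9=4417 + 2/3  =  4417.67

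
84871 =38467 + 46404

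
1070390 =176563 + 893827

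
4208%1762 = 684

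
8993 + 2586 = 11579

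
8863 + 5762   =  14625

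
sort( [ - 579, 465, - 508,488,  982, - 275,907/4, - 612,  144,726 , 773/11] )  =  [ - 612, - 579, - 508, - 275 , 773/11, 144,907/4,465, 488,726,982 ]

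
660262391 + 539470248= 1199732639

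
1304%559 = 186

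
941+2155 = 3096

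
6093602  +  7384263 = 13477865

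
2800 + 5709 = 8509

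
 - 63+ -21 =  - 84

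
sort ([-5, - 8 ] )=[ - 8, - 5]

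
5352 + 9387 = 14739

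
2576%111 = 23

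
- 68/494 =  - 34/247 = - 0.14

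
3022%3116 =3022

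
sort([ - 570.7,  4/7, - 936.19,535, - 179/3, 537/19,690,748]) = [ - 936.19, - 570.7,-179/3, 4/7 , 537/19,535 , 690,748] 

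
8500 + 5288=13788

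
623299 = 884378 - 261079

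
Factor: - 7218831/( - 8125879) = 3^1 * 71^( - 1)*193^( - 1 )*593^( - 1)*2406277^1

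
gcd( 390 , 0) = 390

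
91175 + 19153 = 110328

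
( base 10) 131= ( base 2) 10000011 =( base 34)3t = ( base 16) 83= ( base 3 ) 11212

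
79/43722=79/43722 = 0.00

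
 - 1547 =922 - 2469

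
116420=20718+95702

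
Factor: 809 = 809^1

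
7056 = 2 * 3528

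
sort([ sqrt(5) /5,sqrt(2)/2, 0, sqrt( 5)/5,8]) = [ 0,sqrt( 5)/5 , sqrt( 5 ) /5,sqrt( 2)/2, 8 ]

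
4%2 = 0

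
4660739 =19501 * 239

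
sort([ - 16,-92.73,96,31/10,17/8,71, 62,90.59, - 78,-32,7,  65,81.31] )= [ -92.73, - 78, - 32,  -  16,17/8,31/10, 7, 62, 65,71,81.31,90.59,96]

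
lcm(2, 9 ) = 18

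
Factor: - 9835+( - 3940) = -13775 =- 5^2*19^1*29^1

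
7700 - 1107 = 6593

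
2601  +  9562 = 12163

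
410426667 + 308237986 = 718664653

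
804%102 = 90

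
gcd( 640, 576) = 64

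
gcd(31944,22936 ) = 8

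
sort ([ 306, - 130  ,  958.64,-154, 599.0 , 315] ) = [ - 154 , -130,306,315,599.0,958.64 ] 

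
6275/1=6275 = 6275.00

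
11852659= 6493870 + 5358789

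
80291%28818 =22655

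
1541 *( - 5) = -7705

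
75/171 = 25/57 = 0.44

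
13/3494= 13/3494 = 0.00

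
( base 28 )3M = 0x6a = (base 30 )3G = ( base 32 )3a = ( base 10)106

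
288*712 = 205056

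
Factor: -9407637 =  -3^3 *348431^1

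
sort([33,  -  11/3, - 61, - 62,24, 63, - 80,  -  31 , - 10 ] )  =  [ - 80, - 62 , - 61, - 31, - 10 , - 11/3,24,33 , 63 ]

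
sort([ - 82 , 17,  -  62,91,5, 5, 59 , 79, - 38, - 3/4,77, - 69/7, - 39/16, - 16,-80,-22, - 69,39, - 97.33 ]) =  [  -  97.33,-82,  -  80, - 69, - 62, - 38, - 22, -16, - 69/7, - 39/16, - 3/4, 5,5,17,  39,59 , 77,79,91 ] 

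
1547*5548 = 8582756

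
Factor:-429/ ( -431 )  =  3^1*  11^1  *  13^1*431^ (  -  1)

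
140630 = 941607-800977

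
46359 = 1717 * 27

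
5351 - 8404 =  - 3053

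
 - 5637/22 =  - 257 + 17/22 = - 256.23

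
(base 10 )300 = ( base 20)f0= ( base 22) DE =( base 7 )606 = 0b100101100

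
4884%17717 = 4884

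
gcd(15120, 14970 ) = 30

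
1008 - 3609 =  - 2601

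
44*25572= 1125168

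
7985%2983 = 2019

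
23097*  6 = 138582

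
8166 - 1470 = 6696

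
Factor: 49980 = 2^2 * 3^1 * 5^1*7^2*17^1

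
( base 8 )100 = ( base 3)2101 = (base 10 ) 64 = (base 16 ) 40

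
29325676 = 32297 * 908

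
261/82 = 3 + 15/82 = 3.18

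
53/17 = 53/17 = 3.12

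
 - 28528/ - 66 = 432+8/33 = 432.24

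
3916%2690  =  1226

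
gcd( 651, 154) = 7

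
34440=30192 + 4248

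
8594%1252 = 1082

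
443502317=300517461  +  142984856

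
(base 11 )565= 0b1010100100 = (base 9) 831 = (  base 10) 676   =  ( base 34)ju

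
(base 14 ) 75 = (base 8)147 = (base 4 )1213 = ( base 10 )103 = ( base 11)94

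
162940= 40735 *4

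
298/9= 33 + 1/9 = 33.11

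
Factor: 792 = 2^3*3^2*11^1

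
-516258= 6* (-86043 )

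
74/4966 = 37/2483 = 0.01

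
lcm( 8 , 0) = 0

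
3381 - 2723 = 658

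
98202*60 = 5892120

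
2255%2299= 2255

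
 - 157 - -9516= 9359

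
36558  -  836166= -799608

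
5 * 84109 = 420545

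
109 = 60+49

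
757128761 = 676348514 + 80780247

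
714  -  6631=-5917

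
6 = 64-58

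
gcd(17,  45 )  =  1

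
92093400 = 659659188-567565788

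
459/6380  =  459/6380 = 0.07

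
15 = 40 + -25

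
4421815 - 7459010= - 3037195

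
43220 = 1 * 43220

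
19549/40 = 488 + 29/40 = 488.73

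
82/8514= 41/4257  =  0.01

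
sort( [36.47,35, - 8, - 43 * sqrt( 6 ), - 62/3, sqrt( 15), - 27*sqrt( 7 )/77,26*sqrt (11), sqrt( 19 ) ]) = [ - 43*sqrt(6), - 62/3, - 8, -27*sqrt(7)/77,sqrt (15),  sqrt ( 19),35,36.47,26*sqrt( 11) ]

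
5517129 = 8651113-3133984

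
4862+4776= 9638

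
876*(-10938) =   -  9581688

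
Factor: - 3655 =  - 5^1 *17^1*43^1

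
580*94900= 55042000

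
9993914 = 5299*1886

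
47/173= 47/173 = 0.27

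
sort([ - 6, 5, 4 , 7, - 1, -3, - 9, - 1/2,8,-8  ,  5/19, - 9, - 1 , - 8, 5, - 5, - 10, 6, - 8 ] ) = [  -  10, - 9, - 9, - 8, - 8, - 8, - 6, - 5, - 3, - 1, - 1, - 1/2,5/19,4,5,5,6,7 , 8]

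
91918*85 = 7813030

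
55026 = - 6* ( - 9171 ) 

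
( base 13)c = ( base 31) C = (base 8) 14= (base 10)12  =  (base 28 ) C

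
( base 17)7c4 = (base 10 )2231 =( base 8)4267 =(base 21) 515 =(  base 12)135b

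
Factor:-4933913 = -37^1 * 133349^1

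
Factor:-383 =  - 383^1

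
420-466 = -46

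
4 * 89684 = 358736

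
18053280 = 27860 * 648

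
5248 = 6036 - 788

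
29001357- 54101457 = -25100100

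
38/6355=38/6355 = 0.01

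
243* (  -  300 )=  - 72900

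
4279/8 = 534 +7/8  =  534.88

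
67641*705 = 47686905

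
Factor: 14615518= 2^1*37^1*197507^1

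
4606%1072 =318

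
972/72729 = 108/8081 = 0.01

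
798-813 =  - 15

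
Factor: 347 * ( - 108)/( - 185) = 37476/185 = 2^2*3^3*5^( - 1 ) * 37^( - 1)*347^1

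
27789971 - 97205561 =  - 69415590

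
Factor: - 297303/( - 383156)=2^( - 2) * 3^1*113^1*877^1*95789^(-1)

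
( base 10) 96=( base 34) 2S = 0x60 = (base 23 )44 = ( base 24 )40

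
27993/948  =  9331/316 = 29.53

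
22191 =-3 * (-7397)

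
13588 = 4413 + 9175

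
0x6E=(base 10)110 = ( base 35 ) 35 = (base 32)3e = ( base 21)55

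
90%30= 0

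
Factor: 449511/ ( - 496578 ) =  - 149837/165526=- 2^ ( - 1 ) * 82763^( - 1)*149837^1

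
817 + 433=1250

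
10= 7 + 3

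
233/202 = 1 + 31/202 = 1.15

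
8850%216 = 210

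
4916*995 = 4891420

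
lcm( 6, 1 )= 6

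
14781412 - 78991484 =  - 64210072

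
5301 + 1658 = 6959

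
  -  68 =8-76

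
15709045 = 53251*295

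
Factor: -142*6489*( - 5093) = 2^1*3^2*7^1*11^1 * 71^1* 103^1*463^1=4692883734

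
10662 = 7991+2671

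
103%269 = 103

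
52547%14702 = 8441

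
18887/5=3777 + 2/5 = 3777.40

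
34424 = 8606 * 4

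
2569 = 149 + 2420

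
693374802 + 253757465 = 947132267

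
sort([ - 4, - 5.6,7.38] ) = [ - 5.6, - 4,7.38]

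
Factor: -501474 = - 2^1 *3^1 * 83579^1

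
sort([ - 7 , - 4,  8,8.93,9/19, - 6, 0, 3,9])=[ -7  , - 6, - 4, 0,9/19,3, 8,8.93, 9]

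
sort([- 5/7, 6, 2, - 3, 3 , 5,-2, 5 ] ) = [ - 3, - 2,  -  5/7, 2, 3,5,  5, 6]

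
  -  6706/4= - 3353/2= - 1676.50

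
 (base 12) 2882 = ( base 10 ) 4706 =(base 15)15db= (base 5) 122311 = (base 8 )11142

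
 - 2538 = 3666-6204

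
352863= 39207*9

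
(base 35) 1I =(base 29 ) 1o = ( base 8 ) 65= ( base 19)2f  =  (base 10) 53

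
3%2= 1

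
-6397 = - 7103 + 706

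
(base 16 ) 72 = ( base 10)114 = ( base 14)82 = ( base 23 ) 4M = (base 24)4i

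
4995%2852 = 2143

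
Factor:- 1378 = - 2^1*13^1*53^1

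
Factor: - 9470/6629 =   -  10/7=   - 2^1*5^1*7^ (-1 ) 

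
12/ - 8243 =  - 1+8231/8243= - 0.00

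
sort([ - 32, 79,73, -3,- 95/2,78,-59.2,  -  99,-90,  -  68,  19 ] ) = [-99, - 90,-68  , - 59.2, - 95/2,-32 , - 3, 19, 73 , 78, 79]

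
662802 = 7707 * 86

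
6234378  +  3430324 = 9664702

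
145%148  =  145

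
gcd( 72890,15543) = 1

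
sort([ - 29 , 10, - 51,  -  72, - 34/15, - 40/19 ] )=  [ - 72, - 51,-29, - 34/15, - 40/19,10 ] 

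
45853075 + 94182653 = 140035728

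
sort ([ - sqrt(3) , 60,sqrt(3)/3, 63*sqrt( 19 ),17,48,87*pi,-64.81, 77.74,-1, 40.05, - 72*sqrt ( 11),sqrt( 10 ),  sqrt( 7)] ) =[-72*sqrt ( 11),-64.81,-sqrt(3 ),  -  1,sqrt( 3)/3, sqrt(7),sqrt ( 10),17,40.05 , 48,60, 77.74,87 * pi,63*sqrt ( 19) ]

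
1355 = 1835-480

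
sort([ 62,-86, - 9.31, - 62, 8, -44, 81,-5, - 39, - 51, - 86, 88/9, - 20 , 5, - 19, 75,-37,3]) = [ - 86, - 86,-62,  -  51,  -  44,-39, - 37 ,-20, - 19, - 9.31,-5,  3, 5,8,88/9,  62, 75, 81]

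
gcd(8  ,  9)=1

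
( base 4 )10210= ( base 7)565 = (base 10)292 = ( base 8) 444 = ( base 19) F7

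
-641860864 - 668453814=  -1310314678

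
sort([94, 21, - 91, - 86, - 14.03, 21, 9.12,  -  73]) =[ - 91, -86,-73, - 14.03,9.12,21,  21,  94 ]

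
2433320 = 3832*635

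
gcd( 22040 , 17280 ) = 40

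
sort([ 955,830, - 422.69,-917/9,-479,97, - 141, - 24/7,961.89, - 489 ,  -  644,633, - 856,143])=[  -  856, -644, -489 , - 479 ,-422.69, - 141, - 917/9, - 24/7, 97 , 143 , 633,830, 955 , 961.89]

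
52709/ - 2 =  - 26355 + 1/2 = - 26354.50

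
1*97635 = 97635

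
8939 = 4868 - -4071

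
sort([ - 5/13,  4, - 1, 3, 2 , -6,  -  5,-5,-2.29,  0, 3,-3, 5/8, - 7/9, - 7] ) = [ - 7, - 6,- 5, - 5,  -  3 ,-2.29,-1,-7/9,- 5/13,0  ,  5/8, 2, 3, 3,4]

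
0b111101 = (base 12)51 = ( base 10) 61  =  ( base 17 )3A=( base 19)34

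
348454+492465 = 840919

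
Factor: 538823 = 538823^1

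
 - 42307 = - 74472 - - 32165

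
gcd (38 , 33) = 1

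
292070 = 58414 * 5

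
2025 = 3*675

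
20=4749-4729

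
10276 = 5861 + 4415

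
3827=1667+2160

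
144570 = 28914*5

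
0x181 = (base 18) 137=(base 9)467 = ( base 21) i7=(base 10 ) 385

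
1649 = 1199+450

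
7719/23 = 7719/23 = 335.61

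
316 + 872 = 1188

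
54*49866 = 2692764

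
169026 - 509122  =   - 340096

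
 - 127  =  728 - 855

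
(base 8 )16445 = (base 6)54313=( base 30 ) 88L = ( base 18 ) 1509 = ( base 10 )7461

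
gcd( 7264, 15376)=16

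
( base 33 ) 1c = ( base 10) 45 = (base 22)21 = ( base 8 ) 55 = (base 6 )113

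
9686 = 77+9609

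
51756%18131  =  15494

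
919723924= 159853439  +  759870485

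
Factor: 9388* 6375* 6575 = 393503887500 = 2^2*3^1*5^5*17^1* 263^1*2347^1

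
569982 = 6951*82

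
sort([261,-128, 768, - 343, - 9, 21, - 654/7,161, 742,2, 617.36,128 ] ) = [  -  343, - 128 ,  -  654/7, - 9,2, 21,128,  161,  261,617.36,742,768 ]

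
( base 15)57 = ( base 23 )3d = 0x52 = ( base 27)31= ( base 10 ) 82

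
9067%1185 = 772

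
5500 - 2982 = 2518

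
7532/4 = 1883 = 1883.00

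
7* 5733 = 40131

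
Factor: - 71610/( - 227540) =2^(- 1)*3^1*  7^1*11^1*367^( - 1 ) = 231/734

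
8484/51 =166 + 6/17=166.35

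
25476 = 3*8492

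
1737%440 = 417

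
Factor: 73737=3^3*2731^1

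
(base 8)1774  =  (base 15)480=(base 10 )1020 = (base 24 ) 1ic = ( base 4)33330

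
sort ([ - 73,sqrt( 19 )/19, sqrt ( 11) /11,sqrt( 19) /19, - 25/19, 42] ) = [ - 73, - 25/19, sqrt(19) /19,sqrt (19)/19,  sqrt( 11 ) /11,42 ] 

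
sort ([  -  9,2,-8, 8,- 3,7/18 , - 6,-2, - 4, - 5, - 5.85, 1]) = [-9, - 8,  -  6 ,  -  5.85 ,- 5,- 4,  -  3, -2, 7/18, 1, 2,8]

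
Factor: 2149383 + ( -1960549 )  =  2^1*263^1  *  359^1 = 188834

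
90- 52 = 38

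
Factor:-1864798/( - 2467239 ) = 2^1*3^( - 1 )*13^1*17^1*277^ (- 1 )*2969^( - 1 )*4219^1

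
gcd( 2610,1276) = 58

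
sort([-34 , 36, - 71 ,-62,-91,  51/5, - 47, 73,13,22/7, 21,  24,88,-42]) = [ - 91,- 71,-62 ,-47,-42,-34,22/7, 51/5, 13, 21 , 24, 36, 73, 88] 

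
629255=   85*7403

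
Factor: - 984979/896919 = -3^( - 1) * 19^1*47^1 * 53^ ( - 1)*1103^1 *5641^( - 1) 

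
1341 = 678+663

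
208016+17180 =225196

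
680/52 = 170/13 = 13.08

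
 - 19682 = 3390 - 23072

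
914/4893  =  914/4893 = 0.19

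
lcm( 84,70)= 420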